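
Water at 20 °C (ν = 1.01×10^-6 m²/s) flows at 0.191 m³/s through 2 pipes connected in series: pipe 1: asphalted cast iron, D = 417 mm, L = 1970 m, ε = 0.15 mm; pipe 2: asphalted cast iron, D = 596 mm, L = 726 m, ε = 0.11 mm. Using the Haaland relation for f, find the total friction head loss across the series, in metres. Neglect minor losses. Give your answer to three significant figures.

Pipe 1: V = 1.399 m/s, Re = 5.77×10^5, ε/D = 3.60×10^-4, f = 0.01649, h_1 = f(L/D)V²/2g = 7.765 m
Pipe 2: V = 0.6846 m/s, Re = 4.04×10^5, ε/D = 1.85×10^-4, f = 0.01544, h_2 = f(L/D)V²/2g = 0.4494 m
Series → Q common, losses add: H = Σh = 8.214 m

H ≈ 8.21 m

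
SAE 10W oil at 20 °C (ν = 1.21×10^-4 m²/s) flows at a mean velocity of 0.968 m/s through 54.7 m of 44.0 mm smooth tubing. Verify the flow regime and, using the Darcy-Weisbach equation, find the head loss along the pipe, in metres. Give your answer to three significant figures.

Re = VD/ν = 0.968·0.04400/1.21×10^-4 = 352 → laminar (Re < 2300)
f = 64/Re = 0.1818
h_f = f(L/D)V²/(2g) = 0.1818·(54.7/0.04400)·0.968²/(2·9.81) = 10.80 m

h_f ≈ 10.8 m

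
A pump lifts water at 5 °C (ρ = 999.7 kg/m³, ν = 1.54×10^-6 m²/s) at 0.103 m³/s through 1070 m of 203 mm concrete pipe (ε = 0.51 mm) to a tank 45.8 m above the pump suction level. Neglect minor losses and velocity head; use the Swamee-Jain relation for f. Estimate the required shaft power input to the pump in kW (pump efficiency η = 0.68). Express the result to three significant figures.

V = 4Q/(πD²) = 3.182 m/s; Re = 4.19×10^5; ε/D = 0.00251; f = 0.02540
h_f = f(L/D)V²/2g = 69.11 m
Total head H = z + h_f = 45.8 + 69.11 = 114.9 m
P_hyd = ρgQH = 999.7·9.81·0.103·114.9 = 116.1 kW
P_shaft = P_hyd/η = 116.1/0.68 = 170.7 kW

P_shaft ≈ 171 kW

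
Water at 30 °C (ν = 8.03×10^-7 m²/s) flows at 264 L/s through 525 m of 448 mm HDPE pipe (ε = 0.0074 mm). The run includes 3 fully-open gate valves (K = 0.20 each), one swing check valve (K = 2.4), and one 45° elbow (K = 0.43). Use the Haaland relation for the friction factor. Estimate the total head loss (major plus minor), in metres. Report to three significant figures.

H_L ≈ 2.50 m

V = 4Q/(πD²) = 1.675 m/s; V²/2g = 0.1430 m
Re = 9.34×10^5, ε/D = 1.65×10^-5 → f = 0.01201 (Haaland)
Major: h_f = f(L/D)·V²/2g = 0.01201·1172·0.1430 = 2.013 m
Minor: ΣK = 3.43; h_m = ΣK·V²/2g = 0.4904 m
Total H_L = 2.013 + 0.4904 = 2.503 m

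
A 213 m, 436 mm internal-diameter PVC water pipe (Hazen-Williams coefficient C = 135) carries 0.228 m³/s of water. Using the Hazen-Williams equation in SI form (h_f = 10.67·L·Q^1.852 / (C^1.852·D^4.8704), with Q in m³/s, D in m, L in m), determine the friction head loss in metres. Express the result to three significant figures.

h_f ≈ 0.950 m

h_f = 10.67·213·0.228^1.852 / (135^1.852·0.436^4.8704) = 0.9504 m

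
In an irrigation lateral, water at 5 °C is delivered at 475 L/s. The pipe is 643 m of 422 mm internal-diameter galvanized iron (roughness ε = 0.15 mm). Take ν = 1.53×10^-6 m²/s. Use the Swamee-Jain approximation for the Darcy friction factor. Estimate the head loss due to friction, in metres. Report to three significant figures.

V = 4Q/(πD²) = 4·0.475/(π·0.422²) = 3.396 m/s
Re = VD/ν = 3.396·0.422/1.53×10^-6 = 9.37×10^5 → turbulent
ε/D = 0.15/422 = 3.55×10^-4
Swamee-Jain: f = 0.01627
h_f = f(L/D)V²/(2g) = 0.01627·(643/0.422)·3.396²/(2·9.81) = 14.57 m

h_f ≈ 14.6 m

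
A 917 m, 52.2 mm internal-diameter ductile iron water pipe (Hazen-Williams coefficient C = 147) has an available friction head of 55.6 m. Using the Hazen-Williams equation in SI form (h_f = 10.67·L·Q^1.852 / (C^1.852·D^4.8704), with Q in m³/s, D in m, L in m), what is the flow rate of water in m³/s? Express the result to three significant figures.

Q ≈ 0.00382 m³/s

Rearranging: Q = [h_f·C^1.852·D^4.8704 / (10.67·L)]^(1/1.852)
Q = [55.6·147^1.852·0.0522^4.8704 / (10.67·917)]^0.540 = 0.003825 m³/s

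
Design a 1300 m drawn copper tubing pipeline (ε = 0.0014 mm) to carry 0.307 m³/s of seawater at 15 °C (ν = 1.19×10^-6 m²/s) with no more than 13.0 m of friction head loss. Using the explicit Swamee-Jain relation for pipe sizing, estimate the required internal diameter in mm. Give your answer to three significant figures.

D ≈ 398 mm

Swamee-Jain (Type III): D = 0.66·[ε^1.25·(LQ²/(gh_f))^4.75 + ν·Q^9.4·(L/(gh_f))^5.2]^0.04
LQ²/(gh_f) = 0.9607; L/(gh_f) = 10.19
Term 1 = ε^1.25·(…)^4.75 = 3.98×10^-8; Term 2 = ν·Q^9.4·(…)^5.2 = 3.15×10^-6
D = 0.66·(3.98×10^-8 + 3.15×10^-6)^0.04 = 0.3978 m = 398 mm
Check: V = 2.47 m/s, Re = 8.26×10^5, f = 0.01207, h_f = 12.3 m ≈ 13.0 m ✓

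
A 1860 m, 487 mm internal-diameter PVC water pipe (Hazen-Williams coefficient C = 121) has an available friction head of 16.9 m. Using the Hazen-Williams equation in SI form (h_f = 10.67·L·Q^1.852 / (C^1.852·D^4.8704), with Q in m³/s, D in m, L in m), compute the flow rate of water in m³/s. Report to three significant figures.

Q ≈ 0.401 m³/s

Rearranging: Q = [h_f·C^1.852·D^4.8704 / (10.67·L)]^(1/1.852)
Q = [16.9·121^1.852·0.487^4.8704 / (10.67·1860)]^0.540 = 0.4013 m³/s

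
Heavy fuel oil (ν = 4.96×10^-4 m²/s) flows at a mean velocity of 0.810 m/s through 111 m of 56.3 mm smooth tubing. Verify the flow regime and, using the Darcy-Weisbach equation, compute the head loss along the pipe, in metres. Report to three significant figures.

Re = VD/ν = 0.810·0.05630/4.96×10^-4 = 91.9 → laminar (Re < 2300)
f = 64/Re = 0.6961
h_f = f(L/D)V²/(2g) = 0.6961·(111/0.05630)·0.810²/(2·9.81) = 45.89 m

h_f ≈ 45.9 m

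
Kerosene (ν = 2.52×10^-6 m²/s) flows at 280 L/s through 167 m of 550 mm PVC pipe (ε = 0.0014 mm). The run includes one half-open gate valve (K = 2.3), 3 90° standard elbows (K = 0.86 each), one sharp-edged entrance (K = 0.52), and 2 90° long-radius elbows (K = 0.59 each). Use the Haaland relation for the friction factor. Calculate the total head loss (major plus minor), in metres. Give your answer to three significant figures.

H_L ≈ 0.784 m

V = 4Q/(πD²) = 1.179 m/s; V²/2g = 0.07079 m
Re = 2.57×10^5, ε/D = 2.55×10^-6 → f = 0.01478 (Haaland)
Major: h_f = f(L/D)·V²/2g = 0.01478·303.6·0.07079 = 0.3178 m
Minor: ΣK = 6.58; h_m = ΣK·V²/2g = 0.4658 m
Total H_L = 0.3178 + 0.4658 = 0.7836 m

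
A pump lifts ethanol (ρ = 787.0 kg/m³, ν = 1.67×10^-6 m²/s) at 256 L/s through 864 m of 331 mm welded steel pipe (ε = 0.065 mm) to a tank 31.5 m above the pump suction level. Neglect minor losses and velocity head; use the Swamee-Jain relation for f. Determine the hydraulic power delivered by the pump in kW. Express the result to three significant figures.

V = 4Q/(πD²) = 2.975 m/s; Re = 5.90×10^5; ε/D = 1.96×10^-4; f = 0.01527
h_f = f(L/D)V²/2g = 17.98 m
Total head H = z + h_f = 31.5 + 17.98 = 49.48 m
P_hyd = ρgQH = 787.0·9.81·0.256·49.48 = 97.79 kW

P_hyd ≈ 97.8 kW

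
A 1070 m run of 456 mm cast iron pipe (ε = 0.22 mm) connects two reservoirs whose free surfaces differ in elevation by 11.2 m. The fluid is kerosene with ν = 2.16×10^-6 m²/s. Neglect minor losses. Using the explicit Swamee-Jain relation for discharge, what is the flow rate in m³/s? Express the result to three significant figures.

Q ≈ 0.377 m³/s

Swamee-Jain (Type II): Q = -0.965·√(gD⁵h_f/L)·ln[ε/(3.7D) + √(3.17ν²L/(gD³h_f))]
√(gD⁵h_f/L) = √(9.81·0.456⁵·11.2/1070) = 0.04499
ε/(3.7D) = 1.30×10^-4; √(3.17ν²L/(gD³h_f)) = 3.90×10^-5
Q = -0.965·0.04499·ln(1.694×10^-4) = 0.3770 m³/s
Check: V = 2.31 m/s, Re = 4.87×10^5, f = 0.01769, h_f = 11.3 m ≈ 11.2 m ✓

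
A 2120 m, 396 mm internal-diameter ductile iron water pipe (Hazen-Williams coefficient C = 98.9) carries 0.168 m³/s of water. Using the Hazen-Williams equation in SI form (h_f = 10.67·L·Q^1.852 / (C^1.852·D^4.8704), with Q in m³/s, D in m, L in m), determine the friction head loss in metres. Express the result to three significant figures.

h_f = 10.67·2120·0.168^1.852 / (98.9^1.852·0.396^4.8704) = 15.28 m

h_f ≈ 15.3 m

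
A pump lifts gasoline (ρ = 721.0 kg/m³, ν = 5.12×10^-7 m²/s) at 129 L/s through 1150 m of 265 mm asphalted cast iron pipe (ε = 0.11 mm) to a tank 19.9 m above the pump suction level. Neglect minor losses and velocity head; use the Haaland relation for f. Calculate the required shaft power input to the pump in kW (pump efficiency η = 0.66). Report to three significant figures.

P_shaft ≈ 55.1 kW

V = 4Q/(πD²) = 2.339 m/s; Re = 1.21×10^6; ε/D = 4.15×10^-4; f = 0.01647
h_f = f(L/D)V²/2g = 19.93 m
Total head H = z + h_f = 19.9 + 19.93 = 39.83 m
P_hyd = ρgQH = 721.0·9.81·0.129·39.83 = 36.34 kW
P_shaft = P_hyd/η = 36.34/0.66 = 55.07 kW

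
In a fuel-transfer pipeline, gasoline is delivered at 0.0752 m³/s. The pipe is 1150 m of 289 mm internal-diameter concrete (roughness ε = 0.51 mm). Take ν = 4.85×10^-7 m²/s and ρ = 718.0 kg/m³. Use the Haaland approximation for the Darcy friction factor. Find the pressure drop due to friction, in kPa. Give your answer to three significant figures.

V = 4Q/(πD²) = 4·0.0752/(π·0.289²) = 1.146 m/s
Re = VD/ν = 1.146·0.289/4.85×10^-7 = 6.83×10^5 → turbulent
ε/D = 0.51/289 = 0.00176
Haaland: f = 0.02296
h_f = f(L/D)V²/(2g) = 0.02296·(1150/0.289)·1.146²/(2·9.81) = 6.121 m
Δp = ρg·h_f = 718.0·9.81·6.121 = 43.11 kPa

Δp ≈ 43.1 kPa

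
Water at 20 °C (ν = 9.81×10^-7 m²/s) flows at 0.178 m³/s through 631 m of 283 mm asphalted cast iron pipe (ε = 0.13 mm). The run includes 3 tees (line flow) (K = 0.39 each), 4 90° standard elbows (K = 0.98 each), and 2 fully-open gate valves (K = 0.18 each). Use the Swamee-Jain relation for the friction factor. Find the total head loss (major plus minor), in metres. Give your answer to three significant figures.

V = 4Q/(πD²) = 2.830 m/s; V²/2g = 0.4081 m
Re = 8.16×10^5, ε/D = 4.59×10^-4 → f = 0.01714 (Swamee-Jain)
Major: h_f = f(L/D)·V²/2g = 0.01714·2230·0.4081 = 15.60 m
Minor: ΣK = 5.45; h_m = ΣK·V²/2g = 2.224 m
Total H_L = 15.60 + 2.224 = 17.82 m

H_L ≈ 17.8 m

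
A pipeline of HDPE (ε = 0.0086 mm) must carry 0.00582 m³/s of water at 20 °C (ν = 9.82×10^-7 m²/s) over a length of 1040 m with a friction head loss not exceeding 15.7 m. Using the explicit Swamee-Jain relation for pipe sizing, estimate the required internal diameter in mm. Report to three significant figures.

D ≈ 81.9 mm

Swamee-Jain (Type III): D = 0.66·[ε^1.25·(LQ²/(gh_f))^4.75 + ν·Q^9.4·(L/(gh_f))^5.2]^0.04
LQ²/(gh_f) = 2.287×10^-4; L/(gh_f) = 6.753
Term 1 = ε^1.25·(…)^4.75 = 2.37×10^-24; Term 2 = ν·Q^9.4·(…)^5.2 = 1.98×10^-23
D = 0.66·(2.37×10^-24 + 1.98×10^-23)^0.04 = 0.08191 m = 81.9 mm
Check: V = 1.10 m/s, Re = 9.21×10^4, f = 0.01876, h_f = 14.8 m ≈ 15.7 m ✓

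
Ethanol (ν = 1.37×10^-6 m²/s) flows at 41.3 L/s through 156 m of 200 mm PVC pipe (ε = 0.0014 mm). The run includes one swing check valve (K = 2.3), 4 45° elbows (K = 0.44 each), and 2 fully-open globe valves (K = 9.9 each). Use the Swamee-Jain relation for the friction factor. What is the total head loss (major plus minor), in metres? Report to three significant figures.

V = 4Q/(πD²) = 1.315 m/s; V²/2g = 0.08808 m
Re = 1.92×10^5, ε/D = 7.00×10^-6 → f = 0.01572 (Swamee-Jain)
Major: h_f = f(L/D)·V²/2g = 0.01572·780.0·0.08808 = 1.080 m
Minor: ΣK = 23.9; h_m = ΣK·V²/2g = 2.102 m
Total H_L = 1.080 + 2.102 = 3.182 m

H_L ≈ 3.18 m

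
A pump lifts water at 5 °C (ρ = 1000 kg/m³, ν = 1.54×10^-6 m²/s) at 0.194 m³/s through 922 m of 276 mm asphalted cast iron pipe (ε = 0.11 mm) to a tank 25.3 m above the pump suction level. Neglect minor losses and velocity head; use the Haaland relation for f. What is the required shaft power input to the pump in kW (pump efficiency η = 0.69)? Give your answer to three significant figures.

V = 4Q/(πD²) = 3.243 m/s; Re = 5.81×10^5; ε/D = 3.99×10^-4; f = 0.01677
h_f = f(L/D)V²/2g = 30.02 m
Total head H = z + h_f = 25.3 + 30.02 = 55.32 m
P_hyd = ρgQH = 1000·9.81·0.194·55.32 = 105.3 kW
P_shaft = P_hyd/η = 105.3/0.69 = 152.6 kW

P_shaft ≈ 153 kW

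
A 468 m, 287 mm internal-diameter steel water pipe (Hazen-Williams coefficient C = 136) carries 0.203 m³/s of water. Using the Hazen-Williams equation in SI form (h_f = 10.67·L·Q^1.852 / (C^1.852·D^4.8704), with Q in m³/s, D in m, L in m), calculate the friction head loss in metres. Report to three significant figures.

h_f = 10.67·468·0.203^1.852 / (136^1.852·0.287^4.8704) = 12.73 m

h_f ≈ 12.7 m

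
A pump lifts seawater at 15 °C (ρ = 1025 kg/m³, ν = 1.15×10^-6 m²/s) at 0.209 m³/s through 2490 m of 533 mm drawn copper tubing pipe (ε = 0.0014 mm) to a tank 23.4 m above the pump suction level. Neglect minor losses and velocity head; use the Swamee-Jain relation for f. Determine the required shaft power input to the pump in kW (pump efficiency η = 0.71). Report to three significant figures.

P_shaft ≈ 77.6 kW

V = 4Q/(πD²) = 0.9367 m/s; Re = 4.34×10^5; ε/D = 2.63×10^-6; f = 0.01347
h_f = f(L/D)V²/2g = 2.813 m
Total head H = z + h_f = 23.4 + 2.813 = 26.21 m
P_hyd = ρgQH = 1025·9.81·0.209·26.21 = 55.09 kW
P_shaft = P_hyd/η = 55.09/0.71 = 77.59 kW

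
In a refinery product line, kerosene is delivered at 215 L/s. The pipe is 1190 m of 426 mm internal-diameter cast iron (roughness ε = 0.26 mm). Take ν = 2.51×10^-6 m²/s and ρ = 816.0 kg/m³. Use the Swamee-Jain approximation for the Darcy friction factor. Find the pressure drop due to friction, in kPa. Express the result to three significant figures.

Δp ≈ 49.6 kPa

V = 4Q/(πD²) = 4·0.215/(π·0.426²) = 1.508 m/s
Re = VD/ν = 1.508·0.426/2.51×10^-6 = 2.56×10^5 → turbulent
ε/D = 0.26/426 = 6.10×10^-4
Swamee-Jain: f = 0.01913
h_f = f(L/D)V²/(2g) = 0.01913·(1190/0.426)·1.508²/(2·9.81) = 6.199 m
Δp = ρg·h_f = 816.0·9.81·6.199 = 49.62 kPa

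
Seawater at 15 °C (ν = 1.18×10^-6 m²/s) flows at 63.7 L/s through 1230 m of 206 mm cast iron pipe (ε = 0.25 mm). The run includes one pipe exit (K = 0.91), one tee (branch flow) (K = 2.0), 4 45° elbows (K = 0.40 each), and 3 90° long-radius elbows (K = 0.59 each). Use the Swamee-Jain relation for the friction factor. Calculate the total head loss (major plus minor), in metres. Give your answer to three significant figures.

V = 4Q/(πD²) = 1.911 m/s; V²/2g = 0.1862 m
Re = 3.34×10^5, ε/D = 0.00121 → f = 0.02150 (Swamee-Jain)
Major: h_f = f(L/D)·V²/2g = 0.02150·5971·0.1862 = 23.91 m
Minor: ΣK = 6.28; h_m = ΣK·V²/2g = 1.169 m
Total H_L = 23.91 + 1.169 = 25.07 m

H_L ≈ 25.1 m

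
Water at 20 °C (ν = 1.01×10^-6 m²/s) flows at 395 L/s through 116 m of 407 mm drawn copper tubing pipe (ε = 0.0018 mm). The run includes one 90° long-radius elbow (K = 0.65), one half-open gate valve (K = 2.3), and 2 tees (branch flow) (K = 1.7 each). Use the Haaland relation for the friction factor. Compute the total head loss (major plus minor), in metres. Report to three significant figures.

H_L ≈ 4.50 m

V = 4Q/(πD²) = 3.036 m/s; V²/2g = 0.4698 m
Re = 1.22×10^6, ε/D = 4.42×10^-6 → f = 0.01129 (Haaland)
Major: h_f = f(L/D)·V²/2g = 0.01129·285.0·0.4698 = 1.512 m
Minor: ΣK = 6.35; h_m = ΣK·V²/2g = 2.983 m
Total H_L = 1.512 + 2.983 = 4.495 m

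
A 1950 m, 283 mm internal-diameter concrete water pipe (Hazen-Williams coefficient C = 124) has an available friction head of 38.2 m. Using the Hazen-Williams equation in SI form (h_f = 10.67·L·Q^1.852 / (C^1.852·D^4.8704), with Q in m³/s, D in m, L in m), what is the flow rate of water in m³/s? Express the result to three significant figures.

Rearranging: Q = [h_f·C^1.852·D^4.8704 / (10.67·L)]^(1/1.852)
Q = [38.2·124^1.852·0.283^4.8704 / (10.67·1950)]^0.540 = 0.1494 m³/s

Q ≈ 0.149 m³/s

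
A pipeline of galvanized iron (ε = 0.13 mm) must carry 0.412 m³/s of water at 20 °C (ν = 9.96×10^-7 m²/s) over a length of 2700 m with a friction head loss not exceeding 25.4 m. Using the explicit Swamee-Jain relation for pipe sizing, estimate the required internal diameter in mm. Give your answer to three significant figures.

Swamee-Jain (Type III): D = 0.66·[ε^1.25·(LQ²/(gh_f))^4.75 + ν·Q^9.4·(L/(gh_f))^5.2]^0.04
LQ²/(gh_f) = 1.839; L/(gh_f) = 10.84
Term 1 = ε^1.25·(…)^4.75 = 2.51×10^-4; Term 2 = ν·Q^9.4·(…)^5.2 = 5.75×10^-5
D = 0.66·(2.51×10^-4 + 5.75×10^-5)^0.04 = 0.4776 m = 478 mm
Check: V = 2.30 m/s, Re = 1.10×10^6, f = 0.01543, h_f = 23.5 m ≈ 25.4 m ✓

D ≈ 478 mm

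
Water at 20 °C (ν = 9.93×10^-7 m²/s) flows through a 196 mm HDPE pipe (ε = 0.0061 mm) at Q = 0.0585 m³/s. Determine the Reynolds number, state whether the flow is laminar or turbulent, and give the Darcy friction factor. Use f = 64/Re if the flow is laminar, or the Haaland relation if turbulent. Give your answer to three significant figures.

Re ≈ 3.83×10^5; turbulent; f ≈ 0.0140

V = 4Q/(πD²) = 1.939 m/s
Re = VD/ν = 1.939·0.196/9.93×10^-7 = 3.83×10^5
Re > 4000 → turbulent; ε/D = 3.11×10^-5
Haaland: f = 0.01402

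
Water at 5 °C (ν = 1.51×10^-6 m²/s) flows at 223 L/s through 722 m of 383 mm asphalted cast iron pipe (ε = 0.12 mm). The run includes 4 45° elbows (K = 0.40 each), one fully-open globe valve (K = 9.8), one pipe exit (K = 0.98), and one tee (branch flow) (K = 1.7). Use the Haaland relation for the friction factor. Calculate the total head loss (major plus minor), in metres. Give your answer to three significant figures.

H_L ≈ 8.55 m

V = 4Q/(πD²) = 1.936 m/s; V²/2g = 0.1910 m
Re = 4.91×10^5, ε/D = 3.13×10^-4 → f = 0.01628 (Haaland)
Major: h_f = f(L/D)·V²/2g = 0.01628·1885·0.1910 = 5.860 m
Minor: ΣK = 14.1; h_m = ΣK·V²/2g = 2.689 m
Total H_L = 5.860 + 2.689 = 8.549 m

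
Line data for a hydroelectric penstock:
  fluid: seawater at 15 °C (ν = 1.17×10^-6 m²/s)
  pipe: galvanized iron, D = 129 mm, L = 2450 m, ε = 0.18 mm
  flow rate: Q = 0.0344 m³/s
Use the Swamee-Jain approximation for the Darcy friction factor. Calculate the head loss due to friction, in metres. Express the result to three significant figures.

h_f ≈ 149 m

V = 4Q/(πD²) = 4·0.0344/(π·0.129²) = 2.632 m/s
Re = VD/ν = 2.632·0.129/1.17×10^-6 = 2.90×10^5 → turbulent
ε/D = 0.18/129 = 0.00140
Swamee-Jain: f = 0.02228
h_f = f(L/D)V²/(2g) = 0.02228·(2450/0.129)·2.632²/(2·9.81) = 149.4 m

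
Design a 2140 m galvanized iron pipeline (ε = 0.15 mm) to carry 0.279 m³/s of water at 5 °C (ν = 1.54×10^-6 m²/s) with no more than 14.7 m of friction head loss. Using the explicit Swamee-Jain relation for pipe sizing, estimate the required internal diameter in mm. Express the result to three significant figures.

Swamee-Jain (Type III): D = 0.66·[ε^1.25·(LQ²/(gh_f))^4.75 + ν·Q^9.4·(L/(gh_f))^5.2]^0.04
LQ²/(gh_f) = 1.155; L/(gh_f) = 14.84
Term 1 = ε^1.25·(…)^4.75 = 3.29×10^-5; Term 2 = ν·Q^9.4·(…)^5.2 = 1.17×10^-5
D = 0.66·(3.29×10^-5 + 1.17×10^-5)^0.04 = 0.4421 m = 442 mm
Check: V = 1.82 m/s, Re = 5.22×10^5, f = 0.01663, h_f = 13.6 m ≈ 14.7 m ✓

D ≈ 442 mm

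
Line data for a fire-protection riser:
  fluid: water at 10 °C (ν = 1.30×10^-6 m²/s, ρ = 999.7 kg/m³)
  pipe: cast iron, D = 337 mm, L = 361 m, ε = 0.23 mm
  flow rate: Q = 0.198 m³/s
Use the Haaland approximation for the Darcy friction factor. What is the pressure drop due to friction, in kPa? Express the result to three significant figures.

V = 4Q/(πD²) = 4·0.198/(π·0.337²) = 2.220 m/s
Re = VD/ν = 2.220·0.337/1.30×10^-6 = 5.75×10^5 → turbulent
ε/D = 0.23/337 = 6.82×10^-4
Haaland: f = 0.01856
h_f = f(L/D)V²/(2g) = 0.01856·(361/0.337)·2.220²/(2·9.81) = 4.994 m
Δp = ρg·h_f = 999.7·9.81·4.994 = 48.98 kPa

Δp ≈ 49.0 kPa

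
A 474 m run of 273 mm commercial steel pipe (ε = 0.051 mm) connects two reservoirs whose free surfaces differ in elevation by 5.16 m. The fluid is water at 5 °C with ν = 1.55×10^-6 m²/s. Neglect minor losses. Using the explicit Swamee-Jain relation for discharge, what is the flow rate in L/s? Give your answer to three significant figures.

Q ≈ 112 L/s

Swamee-Jain (Type II): Q = -0.965·√(gD⁵h_f/L)·ln[ε/(3.7D) + √(3.17ν²L/(gD³h_f))]
√(gD⁵h_f/L) = √(9.81·0.273⁵·5.16/474) = 0.01273
ε/(3.7D) = 5.05×10^-5; √(3.17ν²L/(gD³h_f)) = 5.92×10^-5
Q = -0.965·0.01273·ln(1.097×10^-4) = 0.1120 m³/s
Check: V = 1.91 m/s, Re = 3.37×10^5, f = 0.01600, h_f = 5.18 m ≈ 5.16 m ✓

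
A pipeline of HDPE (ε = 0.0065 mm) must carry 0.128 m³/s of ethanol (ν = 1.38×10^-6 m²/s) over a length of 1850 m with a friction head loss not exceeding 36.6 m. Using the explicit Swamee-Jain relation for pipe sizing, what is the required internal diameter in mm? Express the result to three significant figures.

D ≈ 251 mm

Swamee-Jain (Type III): D = 0.66·[ε^1.25·(LQ²/(gh_f))^4.75 + ν·Q^9.4·(L/(gh_f))^5.2]^0.04
LQ²/(gh_f) = 0.08442; L/(gh_f) = 5.153
Term 1 = ε^1.25·(…)^4.75 = 2.61×10^-12; Term 2 = ν·Q^9.4·(…)^5.2 = 2.82×10^-11
D = 0.66·(2.61×10^-12 + 2.82×10^-11)^0.04 = 0.2507 m = 251 mm
Check: V = 2.59 m/s, Re = 4.71×10^5, f = 0.01362, h_f = 34.5 m ≈ 36.6 m ✓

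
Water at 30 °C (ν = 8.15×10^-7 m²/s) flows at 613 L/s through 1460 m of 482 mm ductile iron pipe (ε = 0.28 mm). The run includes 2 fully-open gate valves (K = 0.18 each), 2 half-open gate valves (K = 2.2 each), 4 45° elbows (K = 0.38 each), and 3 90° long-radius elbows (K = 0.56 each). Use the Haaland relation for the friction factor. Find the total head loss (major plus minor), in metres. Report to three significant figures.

H_L ≈ 35.1 m

V = 4Q/(πD²) = 3.360 m/s; V²/2g = 0.5752 m
Re = 1.99×10^6, ε/D = 5.81×10^-4 → f = 0.01751 (Haaland)
Major: h_f = f(L/D)·V²/2g = 0.01751·3029·0.5752 = 30.52 m
Minor: ΣK = 7.96; h_m = ΣK·V²/2g = 4.579 m
Total H_L = 30.52 + 4.579 = 35.09 m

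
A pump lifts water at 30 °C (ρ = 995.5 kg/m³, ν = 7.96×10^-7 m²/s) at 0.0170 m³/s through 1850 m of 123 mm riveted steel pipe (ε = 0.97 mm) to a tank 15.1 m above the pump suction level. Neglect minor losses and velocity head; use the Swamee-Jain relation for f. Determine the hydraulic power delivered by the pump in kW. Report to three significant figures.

V = 4Q/(πD²) = 1.431 m/s; Re = 2.21×10^5; ε/D = 0.00789; f = 0.03550
h_f = f(L/D)V²/2g = 55.71 m
Total head H = z + h_f = 15.1 + 55.71 = 70.81 m
P_hyd = ρgQH = 995.5·9.81·0.0170·70.81 = 11.76 kW

P_hyd ≈ 11.8 kW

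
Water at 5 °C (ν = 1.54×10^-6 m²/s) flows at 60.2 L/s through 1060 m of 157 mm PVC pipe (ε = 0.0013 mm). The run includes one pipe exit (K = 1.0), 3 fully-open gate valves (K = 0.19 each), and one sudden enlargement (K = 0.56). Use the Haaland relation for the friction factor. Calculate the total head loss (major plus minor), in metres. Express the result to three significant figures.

V = 4Q/(πD²) = 3.110 m/s; V²/2g = 0.4929 m
Re = 3.17×10^5, ε/D = 8.28×10^-6 → f = 0.01426 (Haaland)
Major: h_f = f(L/D)·V²/2g = 0.01426·6752·0.4929 = 47.46 m
Minor: ΣK = 2.13; h_m = ΣK·V²/2g = 1.050 m
Total H_L = 47.46 + 1.050 = 48.51 m

H_L ≈ 48.5 m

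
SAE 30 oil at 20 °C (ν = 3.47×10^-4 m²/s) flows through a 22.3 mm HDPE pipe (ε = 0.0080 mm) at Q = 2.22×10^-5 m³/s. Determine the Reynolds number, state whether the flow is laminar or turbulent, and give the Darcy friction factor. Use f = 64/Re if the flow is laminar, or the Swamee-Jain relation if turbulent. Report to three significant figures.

V = 4Q/(πD²) = 0.05684 m/s
Re = VD/ν = 0.05684·0.0223/3.47×10^-4 = 3.65
Re < 2300 → laminar → f = 64/Re = 17.52

Re ≈ 3.65; laminar; f = 64/Re ≈ 17.5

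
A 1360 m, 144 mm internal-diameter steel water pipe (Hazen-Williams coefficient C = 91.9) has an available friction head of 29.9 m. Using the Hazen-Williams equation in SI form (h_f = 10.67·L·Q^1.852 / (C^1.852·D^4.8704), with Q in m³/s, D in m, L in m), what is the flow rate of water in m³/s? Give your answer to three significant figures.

Rearranging: Q = [h_f·C^1.852·D^4.8704 / (10.67·L)]^(1/1.852)
Q = [29.9·91.9^1.852·0.144^4.8704 / (10.67·1360)]^0.540 = 0.01994 m³/s

Q ≈ 0.0199 m³/s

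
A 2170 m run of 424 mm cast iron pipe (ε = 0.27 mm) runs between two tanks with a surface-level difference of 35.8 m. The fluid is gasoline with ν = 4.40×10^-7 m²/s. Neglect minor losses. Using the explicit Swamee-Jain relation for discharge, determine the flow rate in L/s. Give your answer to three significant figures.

Swamee-Jain (Type II): Q = -0.965·√(gD⁵h_f/L)·ln[ε/(3.7D) + √(3.17ν²L/(gD³h_f))]
√(gD⁵h_f/L) = √(9.81·0.424⁵·35.8/2170) = 0.04709
ε/(3.7D) = 1.72×10^-4; √(3.17ν²L/(gD³h_f)) = 7.05×10^-6
Q = -0.965·0.04709·ln(1.792×10^-4) = 0.3921 m³/s
Check: V = 2.78 m/s, Re = 2.68×10^6, f = 0.01786, h_f = 35.9 m ≈ 35.8 m ✓

Q ≈ 392 L/s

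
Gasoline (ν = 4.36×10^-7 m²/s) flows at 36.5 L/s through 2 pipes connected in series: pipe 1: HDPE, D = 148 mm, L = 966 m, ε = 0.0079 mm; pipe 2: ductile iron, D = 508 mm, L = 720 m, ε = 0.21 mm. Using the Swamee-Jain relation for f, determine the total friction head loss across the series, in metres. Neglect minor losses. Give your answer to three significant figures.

H ≈ 19.9 m

Pipe 1: V = 2.122 m/s, Re = 7.20×10^5, ε/D = 5.34×10^-5, f = 0.01324, h_1 = f(L/D)V²/2g = 19.83 m
Pipe 2: V = 0.1801 m/s, Re = 2.10×10^5, ε/D = 4.13×10^-4, f = 0.01838, h_2 = f(L/D)V²/2g = 0.04305 m
Series → Q common, losses add: H = Σh = 19.87 m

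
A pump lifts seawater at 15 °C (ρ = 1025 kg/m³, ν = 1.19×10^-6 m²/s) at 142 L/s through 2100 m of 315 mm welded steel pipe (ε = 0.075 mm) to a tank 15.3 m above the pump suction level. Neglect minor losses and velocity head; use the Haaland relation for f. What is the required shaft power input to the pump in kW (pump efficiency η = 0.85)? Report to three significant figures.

V = 4Q/(πD²) = 1.822 m/s; Re = 4.82×10^5; ε/D = 2.38×10^-4; f = 0.01568
h_f = f(L/D)V²/2g = 17.69 m
Total head H = z + h_f = 15.3 + 17.69 = 32.99 m
P_hyd = ρgQH = 1025·9.81·0.142·32.99 = 47.10 kW
P_shaft = P_hyd/η = 47.10/0.85 = 55.41 kW

P_shaft ≈ 55.4 kW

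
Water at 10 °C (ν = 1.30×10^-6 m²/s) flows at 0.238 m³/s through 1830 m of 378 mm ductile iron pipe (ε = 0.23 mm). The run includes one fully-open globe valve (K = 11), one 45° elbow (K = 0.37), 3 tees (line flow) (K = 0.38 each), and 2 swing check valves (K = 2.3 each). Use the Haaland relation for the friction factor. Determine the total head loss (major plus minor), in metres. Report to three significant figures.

H_L ≈ 24.0 m

V = 4Q/(πD²) = 2.121 m/s; V²/2g = 0.2292 m
Re = 6.17×10^5, ε/D = 6.08×10^-4 → f = 0.01810 (Haaland)
Major: h_f = f(L/D)·V²/2g = 0.01810·4841·0.2292 = 20.09 m
Minor: ΣK = 17.1; h_m = ΣK·V²/2g = 3.922 m
Total H_L = 20.09 + 3.922 = 24.01 m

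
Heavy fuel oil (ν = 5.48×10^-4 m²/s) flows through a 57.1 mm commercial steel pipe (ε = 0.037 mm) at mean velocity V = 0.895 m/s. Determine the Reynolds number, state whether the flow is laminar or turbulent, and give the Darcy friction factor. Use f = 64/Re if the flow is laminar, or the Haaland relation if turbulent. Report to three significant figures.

Re ≈ 93.3; laminar; f = 64/Re ≈ 0.686

Re = VD/ν = 0.8950·0.0571/5.48×10^-4 = 93.3
Re < 2300 → laminar → f = 64/Re = 0.6863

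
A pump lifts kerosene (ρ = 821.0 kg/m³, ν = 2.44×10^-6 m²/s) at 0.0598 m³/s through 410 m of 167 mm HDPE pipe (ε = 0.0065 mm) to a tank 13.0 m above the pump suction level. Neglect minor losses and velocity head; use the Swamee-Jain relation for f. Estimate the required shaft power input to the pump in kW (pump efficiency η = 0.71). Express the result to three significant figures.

P_shaft ≈ 19.0 kW

V = 4Q/(πD²) = 2.730 m/s; Re = 1.87×10^5; ε/D = 3.89×10^-5; f = 0.01608
h_f = f(L/D)V²/2g = 14.99 m
Total head H = z + h_f = 13.0 + 14.99 = 27.99 m
P_hyd = ρgQH = 821.0·9.81·0.0598·27.99 = 13.48 kW
P_shaft = P_hyd/η = 13.48/0.71 = 18.99 kW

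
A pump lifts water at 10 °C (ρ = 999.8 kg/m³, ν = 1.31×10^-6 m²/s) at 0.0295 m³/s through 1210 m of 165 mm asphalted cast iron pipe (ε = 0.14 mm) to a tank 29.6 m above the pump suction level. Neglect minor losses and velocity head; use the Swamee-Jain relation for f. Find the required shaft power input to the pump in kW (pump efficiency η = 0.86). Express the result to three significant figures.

P_shaft ≈ 14.9 kW

V = 4Q/(πD²) = 1.380 m/s; Re = 1.74×10^5; ε/D = 8.48×10^-4; f = 0.02078
h_f = f(L/D)V²/2g = 14.78 m
Total head H = z + h_f = 29.6 + 14.78 = 44.38 m
P_hyd = ρgQH = 999.8·9.81·0.0295·44.38 = 12.84 kW
P_shaft = P_hyd/η = 12.84/0.86 = 14.93 kW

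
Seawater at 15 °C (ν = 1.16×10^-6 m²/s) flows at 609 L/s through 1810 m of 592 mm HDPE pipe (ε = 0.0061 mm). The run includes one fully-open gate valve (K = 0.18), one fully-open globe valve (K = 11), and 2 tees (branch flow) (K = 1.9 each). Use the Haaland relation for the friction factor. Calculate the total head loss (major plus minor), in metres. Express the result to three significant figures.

H_L ≈ 12.6 m

V = 4Q/(πD²) = 2.213 m/s; V²/2g = 0.2495 m
Re = 1.13×10^6, ε/D = 1.03×10^-5 → f = 0.01156 (Haaland)
Major: h_f = f(L/D)·V²/2g = 0.01156·3057·0.2495 = 8.815 m
Minor: ΣK = 15.0; h_m = ΣK·V²/2g = 3.737 m
Total H_L = 8.815 + 3.737 = 12.55 m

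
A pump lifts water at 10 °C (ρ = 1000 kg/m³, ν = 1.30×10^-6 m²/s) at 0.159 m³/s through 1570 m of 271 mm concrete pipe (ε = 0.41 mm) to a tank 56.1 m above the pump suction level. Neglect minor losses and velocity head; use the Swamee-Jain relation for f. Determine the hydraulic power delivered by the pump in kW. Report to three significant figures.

P_hyd ≈ 165 kW

V = 4Q/(πD²) = 2.757 m/s; Re = 5.75×10^5; ε/D = 0.00151; f = 0.02227
h_f = f(L/D)V²/2g = 49.98 m
Total head H = z + h_f = 56.1 + 49.98 = 106.1 m
P_hyd = ρgQH = 1000·9.81·0.159·106.1 = 165.5 kW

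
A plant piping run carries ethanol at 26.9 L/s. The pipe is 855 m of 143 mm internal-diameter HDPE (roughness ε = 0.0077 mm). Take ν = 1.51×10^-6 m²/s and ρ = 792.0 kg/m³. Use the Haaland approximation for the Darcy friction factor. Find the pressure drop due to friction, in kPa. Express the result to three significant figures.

V = 4Q/(πD²) = 4·0.0269/(π·0.143²) = 1.675 m/s
Re = VD/ν = 1.675·0.143/1.51×10^-6 = 1.59×10^5 → turbulent
ε/D = 0.0077/143 = 5.38×10^-5
Haaland: f = 0.01653
h_f = f(L/D)V²/(2g) = 0.01653·(855/0.143)·1.675²/(2·9.81) = 14.13 m
Δp = ρg·h_f = 792.0·9.81·14.13 = 109.8 kPa

Δp ≈ 110 kPa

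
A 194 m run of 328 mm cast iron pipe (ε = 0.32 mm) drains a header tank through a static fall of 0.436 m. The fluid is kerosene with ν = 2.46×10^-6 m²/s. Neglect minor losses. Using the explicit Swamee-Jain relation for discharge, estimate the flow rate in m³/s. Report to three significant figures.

Swamee-Jain (Type II): Q = -0.965·√(gD⁵h_f/L)·ln[ε/(3.7D) + √(3.17ν²L/(gD³h_f))]
√(gD⁵h_f/L) = √(9.81·0.328⁵·0.436/194) = 0.009149
ε/(3.7D) = 2.64×10^-4; √(3.17ν²L/(gD³h_f)) = 1.57×10^-4
Q = -0.965·0.009149·ln(4.207×10^-4) = 0.06863 m³/s
Check: V = 0.812 m/s, Re = 1.08×10^5, f = 0.02209, h_f = 0.439 m ≈ 0.436 m ✓

Q ≈ 0.0686 m³/s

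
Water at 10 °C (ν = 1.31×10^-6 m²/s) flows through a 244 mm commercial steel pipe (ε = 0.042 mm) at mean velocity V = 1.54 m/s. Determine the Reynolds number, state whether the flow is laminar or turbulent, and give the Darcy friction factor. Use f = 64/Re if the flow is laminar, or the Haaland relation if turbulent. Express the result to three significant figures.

Re ≈ 2.87×10^5; turbulent; f ≈ 0.0159

Re = VD/ν = 1.540·0.244/1.31×10^-6 = 2.87×10^5
Re > 4000 → turbulent; ε/D = 1.72×10^-4
Haaland: f = 0.01592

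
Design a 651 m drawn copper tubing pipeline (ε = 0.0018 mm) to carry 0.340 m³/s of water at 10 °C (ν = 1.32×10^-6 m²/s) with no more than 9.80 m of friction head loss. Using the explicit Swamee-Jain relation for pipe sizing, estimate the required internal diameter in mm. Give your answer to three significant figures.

D ≈ 381 mm

Swamee-Jain (Type III): D = 0.66·[ε^1.25·(LQ²/(gh_f))^4.75 + ν·Q^9.4·(L/(gh_f))^5.2]^0.04
LQ²/(gh_f) = 0.7828; L/(gh_f) = 6.772
Term 1 = ε^1.25·(…)^4.75 = 2.06×10^-8; Term 2 = ν·Q^9.4·(…)^5.2 = 1.09×10^-6
D = 0.66·(2.06×10^-8 + 1.09×10^-6)^0.04 = 0.3813 m = 381 mm
Check: V = 2.98 m/s, Re = 8.60×10^5, f = 0.01202, h_f = 9.26 m ≈ 9.80 m ✓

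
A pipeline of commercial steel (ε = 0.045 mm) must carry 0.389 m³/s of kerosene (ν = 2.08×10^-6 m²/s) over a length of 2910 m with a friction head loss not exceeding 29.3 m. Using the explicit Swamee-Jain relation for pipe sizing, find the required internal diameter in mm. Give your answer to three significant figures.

Swamee-Jain (Type III): D = 0.66·[ε^1.25·(LQ²/(gh_f))^4.75 + ν·Q^9.4·(L/(gh_f))^5.2]^0.04
LQ²/(gh_f) = 1.532; L/(gh_f) = 10.12
Term 1 = ε^1.25·(…)^4.75 = 2.80×10^-5; Term 2 = ν·Q^9.4·(…)^5.2 = 4.91×10^-5
D = 0.66·(2.80×10^-5 + 4.91×10^-5)^0.04 = 0.4519 m = 452 mm
Check: V = 2.43 m/s, Re = 5.27×10^5, f = 0.01438, h_f = 27.8 m ≈ 29.3 m ✓

D ≈ 452 mm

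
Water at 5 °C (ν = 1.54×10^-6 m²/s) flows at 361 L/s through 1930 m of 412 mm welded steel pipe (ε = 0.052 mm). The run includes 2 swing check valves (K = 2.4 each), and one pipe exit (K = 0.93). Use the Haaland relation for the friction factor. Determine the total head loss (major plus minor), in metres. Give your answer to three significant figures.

V = 4Q/(πD²) = 2.708 m/s; V²/2g = 0.3737 m
Re = 7.24×10^5, ε/D = 1.26×10^-4 → f = 0.01405 (Haaland)
Major: h_f = f(L/D)·V²/2g = 0.01405·4684·0.3737 = 24.59 m
Minor: ΣK = 5.73; h_m = ΣK·V²/2g = 2.141 m
Total H_L = 24.59 + 2.141 = 26.73 m

H_L ≈ 26.7 m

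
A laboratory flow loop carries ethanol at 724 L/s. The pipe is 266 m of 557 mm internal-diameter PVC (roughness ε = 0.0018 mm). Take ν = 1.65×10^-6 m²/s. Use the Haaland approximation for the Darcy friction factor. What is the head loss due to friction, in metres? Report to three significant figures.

V = 4Q/(πD²) = 4·0.724/(π·0.557²) = 2.971 m/s
Re = VD/ν = 2.971·0.557/1.65×10^-6 = 1.00×10^6 → turbulent
ε/D = 0.0018/557 = 3.23×10^-6
Haaland: f = 0.01163
h_f = f(L/D)V²/(2g) = 0.01163·(266/0.557)·2.971²/(2·9.81) = 2.500 m

h_f ≈ 2.50 m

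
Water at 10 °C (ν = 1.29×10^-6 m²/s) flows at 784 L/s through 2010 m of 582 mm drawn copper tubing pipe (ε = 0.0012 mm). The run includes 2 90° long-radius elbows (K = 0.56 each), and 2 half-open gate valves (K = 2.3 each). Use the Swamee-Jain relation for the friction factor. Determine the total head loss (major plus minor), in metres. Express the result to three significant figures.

H_L ≈ 19.5 m

V = 4Q/(πD²) = 2.947 m/s; V²/2g = 0.4427 m
Re = 1.33×10^6, ε/D = 2.06×10^-6 → f = 0.01113 (Swamee-Jain)
Major: h_f = f(L/D)·V²/2g = 0.01113·3454·0.4427 = 17.02 m
Minor: ΣK = 5.72; h_m = ΣK·V²/2g = 2.532 m
Total H_L = 17.02 + 2.532 = 19.55 m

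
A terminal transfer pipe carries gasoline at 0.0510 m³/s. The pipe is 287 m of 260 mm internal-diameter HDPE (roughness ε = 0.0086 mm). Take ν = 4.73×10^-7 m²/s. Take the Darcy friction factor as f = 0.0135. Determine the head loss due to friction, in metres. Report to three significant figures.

h_f ≈ 0.701 m

V = 4Q/(πD²) = 4·0.0510/(π·0.260²) = 0.9606 m/s
h_f = f(L/D)V²/(2g) = 0.01350·(287/0.260)·0.9606²/(2·9.81) = 0.7008 m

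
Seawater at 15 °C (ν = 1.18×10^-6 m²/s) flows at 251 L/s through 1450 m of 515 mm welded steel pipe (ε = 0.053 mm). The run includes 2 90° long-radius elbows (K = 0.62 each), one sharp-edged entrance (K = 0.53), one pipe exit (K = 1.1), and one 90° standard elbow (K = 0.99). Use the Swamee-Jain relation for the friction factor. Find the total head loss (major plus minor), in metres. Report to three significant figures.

V = 4Q/(πD²) = 1.205 m/s; V²/2g = 0.07400 m
Re = 5.26×10^5, ε/D = 1.03×10^-4 → f = 0.01442 (Swamee-Jain)
Major: h_f = f(L/D)·V²/2g = 0.01442·2816·0.07400 = 3.004 m
Minor: ΣK = 3.86; h_m = ΣK·V²/2g = 0.2856 m
Total H_L = 3.004 + 0.2856 = 3.290 m

H_L ≈ 3.29 m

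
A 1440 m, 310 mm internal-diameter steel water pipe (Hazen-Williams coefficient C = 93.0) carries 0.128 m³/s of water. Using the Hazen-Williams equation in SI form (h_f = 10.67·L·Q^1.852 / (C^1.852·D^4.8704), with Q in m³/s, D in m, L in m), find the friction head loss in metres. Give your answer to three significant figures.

h_f = 10.67·1440·0.128^1.852 / (93.0^1.852·0.310^4.8704) = 23.16 m

h_f ≈ 23.2 m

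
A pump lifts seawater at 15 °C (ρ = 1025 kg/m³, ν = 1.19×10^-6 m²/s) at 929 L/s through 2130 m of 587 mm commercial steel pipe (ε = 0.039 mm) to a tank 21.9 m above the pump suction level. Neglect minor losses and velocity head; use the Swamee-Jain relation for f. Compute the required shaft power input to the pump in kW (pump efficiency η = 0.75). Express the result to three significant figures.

P_shaft ≈ 609 kW

V = 4Q/(πD²) = 3.433 m/s; Re = 1.69×10^6; ε/D = 6.64×10^-5; f = 0.01239
h_f = f(L/D)V²/2g = 27.00 m
Total head H = z + h_f = 21.9 + 27.00 = 48.90 m
P_hyd = ρgQH = 1025·9.81·0.929·48.90 = 456.8 kW
P_shaft = P_hyd/η = 456.8/0.75 = 609.0 kW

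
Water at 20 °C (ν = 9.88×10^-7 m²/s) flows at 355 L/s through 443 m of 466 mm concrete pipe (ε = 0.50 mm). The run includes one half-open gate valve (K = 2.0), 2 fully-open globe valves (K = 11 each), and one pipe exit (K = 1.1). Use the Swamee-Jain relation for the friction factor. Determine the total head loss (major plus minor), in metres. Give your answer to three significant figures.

V = 4Q/(πD²) = 2.081 m/s; V²/2g = 0.2208 m
Re = 9.82×10^5, ε/D = 0.00107 → f = 0.02036 (Swamee-Jain)
Major: h_f = f(L/D)·V²/2g = 0.02036·950.6·0.2208 = 4.274 m
Minor: ΣK = 25.1; h_m = ΣK·V²/2g = 5.543 m
Total H_L = 4.274 + 5.543 = 9.816 m

H_L ≈ 9.82 m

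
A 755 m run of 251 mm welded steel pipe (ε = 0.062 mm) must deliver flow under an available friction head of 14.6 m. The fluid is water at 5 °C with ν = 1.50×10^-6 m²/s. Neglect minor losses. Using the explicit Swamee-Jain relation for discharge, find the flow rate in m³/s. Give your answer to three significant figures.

Q ≈ 0.120 m³/s

Swamee-Jain (Type II): Q = -0.965·√(gD⁵h_f/L)·ln[ε/(3.7D) + √(3.17ν²L/(gD³h_f))]
√(gD⁵h_f/L) = √(9.81·0.251⁵·14.6/755) = 0.01375
ε/(3.7D) = 6.68×10^-5; √(3.17ν²L/(gD³h_f)) = 4.88×10^-5
Q = -0.965·0.01375·ln(1.155×10^-4) = 0.1203 m³/s
Check: V = 2.43 m/s, Re = 4.07×10^5, f = 0.01621, h_f = 14.7 m ≈ 14.6 m ✓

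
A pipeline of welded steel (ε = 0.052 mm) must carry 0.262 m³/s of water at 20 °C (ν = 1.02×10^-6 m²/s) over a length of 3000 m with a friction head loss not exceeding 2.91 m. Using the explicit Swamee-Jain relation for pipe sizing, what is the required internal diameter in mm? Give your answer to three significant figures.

D ≈ 614 mm

Swamee-Jain (Type III): D = 0.66·[ε^1.25·(LQ²/(gh_f))^4.75 + ν·Q^9.4·(L/(gh_f))^5.2]^0.04
LQ²/(gh_f) = 7.214; L/(gh_f) = 105.1
Term 1 = ε^1.25·(…)^4.75 = 0.0526; Term 2 = ν·Q^9.4·(…)^5.2 = 0.113
D = 0.66·(0.0526 + 0.113)^0.04 = 0.6142 m = 614 mm
Check: V = 0.884 m/s, Re = 5.32×10^5, f = 0.01418, h_f = 2.76 m ≈ 2.91 m ✓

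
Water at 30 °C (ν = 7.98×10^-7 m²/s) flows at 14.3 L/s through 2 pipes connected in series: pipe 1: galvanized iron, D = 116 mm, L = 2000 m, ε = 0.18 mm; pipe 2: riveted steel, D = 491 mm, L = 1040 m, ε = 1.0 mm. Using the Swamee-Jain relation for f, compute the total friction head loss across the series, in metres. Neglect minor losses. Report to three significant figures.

Pipe 1: V = 1.353 m/s, Re = 1.97×10^5, ε/D = 0.00155, f = 0.02316, h_1 = f(L/D)V²/2g = 37.26 m
Pipe 2: V = 0.07552 m/s, Re = 4.65×10^4, ε/D = 0.00204, f = 0.02705, h_2 = f(L/D)V²/2g = 0.01666 m
Series → Q common, losses add: H = Σh = 37.28 m

H ≈ 37.3 m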